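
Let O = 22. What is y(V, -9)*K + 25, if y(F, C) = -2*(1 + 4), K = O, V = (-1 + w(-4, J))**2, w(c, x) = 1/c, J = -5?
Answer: -195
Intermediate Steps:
V = 25/16 (V = (-1 + 1/(-4))**2 = (-1 - 1/4)**2 = (-5/4)**2 = 25/16 ≈ 1.5625)
K = 22
y(F, C) = -10 (y(F, C) = -2*5 = -10)
y(V, -9)*K + 25 = -10*22 + 25 = -220 + 25 = -195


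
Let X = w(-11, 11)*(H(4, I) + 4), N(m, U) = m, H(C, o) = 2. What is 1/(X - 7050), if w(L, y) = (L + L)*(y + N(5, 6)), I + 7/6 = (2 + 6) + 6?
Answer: -1/9162 ≈ -0.00010915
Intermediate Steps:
I = 77/6 (I = -7/6 + ((2 + 6) + 6) = -7/6 + (8 + 6) = -7/6 + 14 = 77/6 ≈ 12.833)
w(L, y) = 2*L*(5 + y) (w(L, y) = (L + L)*(y + 5) = (2*L)*(5 + y) = 2*L*(5 + y))
X = -2112 (X = (2*(-11)*(5 + 11))*(2 + 4) = (2*(-11)*16)*6 = -352*6 = -2112)
1/(X - 7050) = 1/(-2112 - 7050) = 1/(-9162) = -1/9162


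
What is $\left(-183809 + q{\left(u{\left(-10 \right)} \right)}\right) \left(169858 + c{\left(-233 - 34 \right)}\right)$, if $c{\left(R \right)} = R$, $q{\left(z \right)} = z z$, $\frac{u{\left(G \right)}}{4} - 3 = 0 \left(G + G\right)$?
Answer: $-31147931015$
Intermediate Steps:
$u{\left(G \right)} = 12$ ($u{\left(G \right)} = 12 + 4 \cdot 0 \left(G + G\right) = 12 + 4 \cdot 0 \cdot 2 G = 12 + 4 \cdot 0 = 12 + 0 = 12$)
$q{\left(z \right)} = z^{2}$
$\left(-183809 + q{\left(u{\left(-10 \right)} \right)}\right) \left(169858 + c{\left(-233 - 34 \right)}\right) = \left(-183809 + 12^{2}\right) \left(169858 - 267\right) = \left(-183809 + 144\right) \left(169858 - 267\right) = \left(-183665\right) 169591 = -31147931015$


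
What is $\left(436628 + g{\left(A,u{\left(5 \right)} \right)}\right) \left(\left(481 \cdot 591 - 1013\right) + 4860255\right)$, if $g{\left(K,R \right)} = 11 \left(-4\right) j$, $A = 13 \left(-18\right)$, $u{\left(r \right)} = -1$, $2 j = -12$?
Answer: $2247159681596$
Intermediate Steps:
$j = -6$ ($j = \frac{1}{2} \left(-12\right) = -6$)
$A = -234$
$g{\left(K,R \right)} = 264$ ($g{\left(K,R \right)} = 11 \left(-4\right) \left(-6\right) = \left(-44\right) \left(-6\right) = 264$)
$\left(436628 + g{\left(A,u{\left(5 \right)} \right)}\right) \left(\left(481 \cdot 591 - 1013\right) + 4860255\right) = \left(436628 + 264\right) \left(\left(481 \cdot 591 - 1013\right) + 4860255\right) = 436892 \left(\left(284271 - 1013\right) + 4860255\right) = 436892 \left(283258 + 4860255\right) = 436892 \cdot 5143513 = 2247159681596$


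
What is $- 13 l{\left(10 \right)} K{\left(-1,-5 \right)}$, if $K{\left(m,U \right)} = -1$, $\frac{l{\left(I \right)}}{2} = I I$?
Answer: $2600$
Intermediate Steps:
$l{\left(I \right)} = 2 I^{2}$ ($l{\left(I \right)} = 2 I I = 2 I^{2}$)
$- 13 l{\left(10 \right)} K{\left(-1,-5 \right)} = - 13 \cdot 2 \cdot 10^{2} \left(-1\right) = - 13 \cdot 2 \cdot 100 \left(-1\right) = \left(-13\right) 200 \left(-1\right) = \left(-2600\right) \left(-1\right) = 2600$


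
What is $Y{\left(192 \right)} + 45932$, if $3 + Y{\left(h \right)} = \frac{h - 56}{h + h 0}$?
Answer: $\frac{1102313}{24} \approx 45930.0$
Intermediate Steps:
$Y{\left(h \right)} = -3 + \frac{-56 + h}{h}$ ($Y{\left(h \right)} = -3 + \frac{h - 56}{h + h 0} = -3 + \frac{-56 + h}{h + 0} = -3 + \frac{-56 + h}{h}$)
$Y{\left(192 \right)} + 45932 = \left(-2 - \frac{56}{192}\right) + 45932 = \left(-2 - \frac{7}{24}\right) + 45932 = - \frac{55}{24} + 45932 = \frac{1102313}{24}$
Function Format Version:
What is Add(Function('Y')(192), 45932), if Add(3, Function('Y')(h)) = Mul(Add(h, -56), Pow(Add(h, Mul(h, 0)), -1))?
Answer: Rational(1102313, 24) ≈ 45930.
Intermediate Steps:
Function('Y')(h) = Add(-3, Mul(Pow(h, -1), Add(-56, h))) (Function('Y')(h) = Add(-3, Mul(Add(h, -56), Pow(Add(h, Mul(h, 0)), -1))) = Add(-3, Mul(Add(-56, h), Pow(Add(h, 0), -1))) = Add(-3, Mul(Add(-56, h), Pow(h, -1))) = Add(-3, Mul(Pow(h, -1), Add(-56, h))))
Add(Function('Y')(192), 45932) = Add(Add(-2, Mul(-56, Pow(192, -1))), 45932) = Add(Add(-2, Mul(-56, Rational(1, 192))), 45932) = Add(Add(-2, Rational(-7, 24)), 45932) = Add(Rational(-55, 24), 45932) = Rational(1102313, 24)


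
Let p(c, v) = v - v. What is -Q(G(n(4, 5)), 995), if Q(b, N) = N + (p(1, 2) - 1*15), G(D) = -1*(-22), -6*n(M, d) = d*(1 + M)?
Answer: -980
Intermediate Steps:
p(c, v) = 0
n(M, d) = -d*(1 + M)/6
G(D) = 22
Q(b, N) = -15 + N (Q(b, N) = N + (0 - 1*15) = N + (0 - 15) = N - 15 = -15 + N)
-Q(G(n(4, 5)), 995) = -(-15 + 995) = -1*980 = -980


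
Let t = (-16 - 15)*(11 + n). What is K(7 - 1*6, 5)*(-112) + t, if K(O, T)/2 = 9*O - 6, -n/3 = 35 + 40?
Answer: 5962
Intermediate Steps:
n = -225 (n = -3*(35 + 40) = -3*75 = -225)
K(O, T) = -12 + 18*O (K(O, T) = 2*(9*O - 6) = 2*(-6 + 9*O) = -12 + 18*O)
t = 6634 (t = (-16 - 15)*(11 - 225) = -31*(-214) = 6634)
K(7 - 1*6, 5)*(-112) + t = (-12 + 18*(7 - 1*6))*(-112) + 6634 = (-12 + 18*(7 - 6))*(-112) + 6634 = (-12 + 18*1)*(-112) + 6634 = (-12 + 18)*(-112) + 6634 = 6*(-112) + 6634 = -672 + 6634 = 5962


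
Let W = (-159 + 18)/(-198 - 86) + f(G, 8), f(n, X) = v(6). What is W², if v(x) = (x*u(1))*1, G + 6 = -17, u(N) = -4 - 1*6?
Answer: 285576201/80656 ≈ 3540.7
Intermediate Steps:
u(N) = -10 (u(N) = -4 - 6 = -10)
G = -23 (G = -6 - 17 = -23)
v(x) = -10*x (v(x) = (x*(-10))*1 = -10*x*1 = -10*x)
f(n, X) = -60 (f(n, X) = -10*6 = -60)
W = -16899/284 (W = (-159 + 18)/(-198 - 86) - 60 = -141/(-284) - 60 = -141*(-1/284) - 60 = 141/284 - 60 = -16899/284 ≈ -59.504)
W² = (-16899/284)² = 285576201/80656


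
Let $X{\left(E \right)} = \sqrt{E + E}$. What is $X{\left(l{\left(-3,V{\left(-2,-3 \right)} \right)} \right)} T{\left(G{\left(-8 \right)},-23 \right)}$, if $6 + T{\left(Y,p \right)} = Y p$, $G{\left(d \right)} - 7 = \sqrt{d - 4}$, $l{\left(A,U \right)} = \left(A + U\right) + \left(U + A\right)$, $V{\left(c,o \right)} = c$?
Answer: $92 \sqrt{15} - 334 i \sqrt{5} \approx 356.31 - 746.85 i$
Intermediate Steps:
$l{\left(A,U \right)} = 2 A + 2 U$ ($l{\left(A,U \right)} = \left(A + U\right) + \left(A + U\right) = 2 A + 2 U$)
$G{\left(d \right)} = 7 + \sqrt{-4 + d}$ ($G{\left(d \right)} = 7 + \sqrt{d - 4} = 7 + \sqrt{-4 + d}$)
$T{\left(Y,p \right)} = -6 + Y p$
$X{\left(E \right)} = \sqrt{2} \sqrt{E}$ ($X{\left(E \right)} = \sqrt{2 E} = \sqrt{2} \sqrt{E}$)
$X{\left(l{\left(-3,V{\left(-2,-3 \right)} \right)} \right)} T{\left(G{\left(-8 \right)},-23 \right)} = \sqrt{2} \sqrt{2 \left(-3\right) + 2 \left(-2\right)} \left(-6 + \left(7 + \sqrt{-4 - 8}\right) \left(-23\right)\right) = \sqrt{2} \sqrt{-6 - 4} \left(-6 + \left(7 + \sqrt{-12}\right) \left(-23\right)\right) = \sqrt{2} \sqrt{-10} \left(-6 + \left(7 + 2 i \sqrt{3}\right) \left(-23\right)\right) = \sqrt{2} i \sqrt{10} \left(-6 - \left(161 + 46 i \sqrt{3}\right)\right) = 2 i \sqrt{5} \left(-167 - 46 i \sqrt{3}\right)$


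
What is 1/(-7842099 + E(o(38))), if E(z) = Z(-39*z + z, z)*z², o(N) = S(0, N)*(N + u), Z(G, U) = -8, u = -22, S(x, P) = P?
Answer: -1/10799411 ≈ -9.2598e-8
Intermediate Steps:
o(N) = N*(-22 + N) (o(N) = N*(N - 22) = N*(-22 + N))
E(z) = -8*z²
1/(-7842099 + E(o(38))) = 1/(-7842099 - 8*1444*(-22 + 38)²) = 1/(-7842099 - 8*(38*16)²) = 1/(-7842099 - 8*608²) = 1/(-7842099 - 8*369664) = 1/(-7842099 - 2957312) = 1/(-10799411) = -1/10799411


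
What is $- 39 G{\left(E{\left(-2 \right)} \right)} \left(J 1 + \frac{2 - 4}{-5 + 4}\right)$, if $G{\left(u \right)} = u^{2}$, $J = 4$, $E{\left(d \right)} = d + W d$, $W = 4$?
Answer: $-23400$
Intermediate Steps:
$E{\left(d \right)} = 5 d$ ($E{\left(d \right)} = d + 4 d = 5 d$)
$- 39 G{\left(E{\left(-2 \right)} \right)} \left(J 1 + \frac{2 - 4}{-5 + 4}\right) = - 39 \left(5 \left(-2\right)\right)^{2} \left(4 \cdot 1 + \frac{2 - 4}{-5 + 4}\right) = - 39 \left(-10\right)^{2} \left(4 - \frac{2}{-1}\right) = \left(-39\right) 100 \left(4 - -2\right) = - 3900 \left(4 + 2\right) = \left(-3900\right) 6 = -23400$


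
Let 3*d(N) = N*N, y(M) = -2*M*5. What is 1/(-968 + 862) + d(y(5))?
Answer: 264997/318 ≈ 833.32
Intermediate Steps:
y(M) = -10*M
d(N) = N²/3 (d(N) = (N*N)/3 = N²/3)
1/(-968 + 862) + d(y(5)) = 1/(-968 + 862) + (-10*5)²/3 = 1/(-106) + (⅓)*(-50)² = -1/106 + (⅓)*2500 = -1/106 + 2500/3 = 264997/318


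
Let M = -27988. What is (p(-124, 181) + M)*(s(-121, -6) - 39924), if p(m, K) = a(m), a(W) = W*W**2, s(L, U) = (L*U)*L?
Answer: 247185375240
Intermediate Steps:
s(L, U) = U*L**2
a(W) = W**3
p(m, K) = m**3
(p(-124, 181) + M)*(s(-121, -6) - 39924) = ((-124)**3 - 27988)*(-6*(-121)**2 - 39924) = (-1906624 - 27988)*(-6*14641 - 39924) = -1934612*(-87846 - 39924) = -1934612*(-127770) = 247185375240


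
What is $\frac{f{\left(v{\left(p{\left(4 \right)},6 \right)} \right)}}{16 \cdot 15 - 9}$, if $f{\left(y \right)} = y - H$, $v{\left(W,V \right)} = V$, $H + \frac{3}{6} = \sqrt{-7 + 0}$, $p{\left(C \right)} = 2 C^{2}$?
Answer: $\frac{13}{462} - \frac{i \sqrt{7}}{231} \approx 0.028139 - 0.011453 i$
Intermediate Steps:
$H = - \frac{1}{2} + i \sqrt{7}$ ($H = - \frac{1}{2} + \sqrt{-7 + 0} = - \frac{1}{2} + \sqrt{-7} = - \frac{1}{2} + i \sqrt{7} \approx -0.5 + 2.6458 i$)
$f{\left(y \right)} = \frac{1}{2} + y - i \sqrt{7}$ ($f{\left(y \right)} = y - \left(- \frac{1}{2} + i \sqrt{7}\right) = y + \left(\frac{1}{2} - i \sqrt{7}\right) = \frac{1}{2} + y - i \sqrt{7}$)
$\frac{f{\left(v{\left(p{\left(4 \right)},6 \right)} \right)}}{16 \cdot 15 - 9} = \frac{\frac{1}{2} + 6 - i \sqrt{7}}{16 \cdot 15 - 9} = \frac{\frac{13}{2} - i \sqrt{7}}{240 - 9} = \frac{\frac{13}{2} - i \sqrt{7}}{231} = \left(\frac{13}{2} - i \sqrt{7}\right) \frac{1}{231} = \frac{13}{462} - \frac{i \sqrt{7}}{231}$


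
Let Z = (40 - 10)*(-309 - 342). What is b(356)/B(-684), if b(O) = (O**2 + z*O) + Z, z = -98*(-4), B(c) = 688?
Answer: 123379/344 ≈ 358.66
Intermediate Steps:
z = 392
Z = -19530 (Z = 30*(-651) = -19530)
b(O) = -19530 + O**2 + 392*O (b(O) = (O**2 + 392*O) - 19530 = -19530 + O**2 + 392*O)
b(356)/B(-684) = (-19530 + 356**2 + 392*356)/688 = (-19530 + 126736 + 139552)*(1/688) = 246758*(1/688) = 123379/344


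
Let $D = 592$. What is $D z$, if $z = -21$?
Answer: $-12432$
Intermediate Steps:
$D z = 592 \left(-21\right) = -12432$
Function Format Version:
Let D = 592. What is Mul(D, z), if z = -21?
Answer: -12432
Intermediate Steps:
Mul(D, z) = Mul(592, -21) = -12432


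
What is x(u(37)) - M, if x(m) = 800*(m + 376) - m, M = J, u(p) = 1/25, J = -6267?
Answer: 7677474/25 ≈ 3.0710e+5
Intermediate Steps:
u(p) = 1/25
M = -6267
x(m) = 300800 + 799*m (x(m) = 800*(376 + m) - m = (300800 + 800*m) - m = 300800 + 799*m)
x(u(37)) - M = (300800 + 799*(1/25)) - 1*(-6267) = (300800 + 799/25) + 6267 = 7520799/25 + 6267 = 7677474/25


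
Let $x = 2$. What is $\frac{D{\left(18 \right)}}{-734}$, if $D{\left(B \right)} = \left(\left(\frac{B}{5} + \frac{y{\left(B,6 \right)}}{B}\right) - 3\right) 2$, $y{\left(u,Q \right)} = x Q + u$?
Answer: $- \frac{34}{5505} \approx -0.0061762$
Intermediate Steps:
$y{\left(u,Q \right)} = u + 2 Q$ ($y{\left(u,Q \right)} = 2 Q + u = u + 2 Q$)
$D{\left(B \right)} = -6 + \frac{2 B}{5} + \frac{2 \left(12 + B\right)}{B}$ ($D{\left(B \right)} = \left(\left(\frac{B}{5} + \frac{B + 2 \cdot 6}{B}\right) - 3\right) 2 = \left(\left(B \frac{1}{5} + \frac{B + 12}{B}\right) - 3\right) 2 = \left(\left(\frac{B}{5} + \frac{12 + B}{B}\right) - 3\right) 2 = \left(-3 + \frac{B}{5} + \frac{12 + B}{B}\right) 2 = -6 + \frac{2 B}{5} + \frac{2 \left(12 + B\right)}{B}$)
$\frac{D{\left(18 \right)}}{-734} = \frac{-4 + \frac{24}{18} + \frac{2}{5} \cdot 18}{-734} = \left(-4 + 24 \cdot \frac{1}{18} + \frac{36}{5}\right) \left(- \frac{1}{734}\right) = \left(-4 + \frac{4}{3} + \frac{36}{5}\right) \left(- \frac{1}{734}\right) = \frac{68}{15} \left(- \frac{1}{734}\right) = - \frac{34}{5505}$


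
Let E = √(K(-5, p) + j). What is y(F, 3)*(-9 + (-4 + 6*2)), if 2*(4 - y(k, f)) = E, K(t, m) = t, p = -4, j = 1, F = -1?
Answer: -4 + I ≈ -4.0 + 1.0*I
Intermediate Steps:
E = 2*I (E = √(-5 + 1) = √(-4) = 2*I ≈ 2.0*I)
y(k, f) = 4 - I
y(F, 3)*(-9 + (-4 + 6*2)) = (4 - I)*(-9 + (-4 + 6*2)) = (4 - I)*(-9 + (-4 + 12)) = (4 - I)*(-9 + 8) = (4 - I)*(-1) = -4 + I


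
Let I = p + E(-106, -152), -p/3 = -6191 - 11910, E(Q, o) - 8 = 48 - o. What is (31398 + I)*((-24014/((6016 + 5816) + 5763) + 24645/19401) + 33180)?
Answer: 324344053751799083/113786865 ≈ 2.8505e+9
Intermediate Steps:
E(Q, o) = 56 - o (E(Q, o) = 8 + (48 - o) = 56 - o)
p = 54303 (p = -3*(-6191 - 11910) = -3*(-18101) = 54303)
I = 54511 (I = 54303 + (56 - 1*(-152)) = 54303 + (56 + 152) = 54303 + 208 = 54511)
(31398 + I)*((-24014/((6016 + 5816) + 5763) + 24645/19401) + 33180) = (31398 + 54511)*((-24014/((6016 + 5816) + 5763) + 24645/19401) + 33180) = 85909*((-24014/(11832 + 5763) + 24645*(1/19401)) + 33180) = 85909*((-24014/17595 + 8215/6467) + 33180) = 85909*(-10755613/113786865 + 33180) = 85909*(3775437425087/113786865) = 324344053751799083/113786865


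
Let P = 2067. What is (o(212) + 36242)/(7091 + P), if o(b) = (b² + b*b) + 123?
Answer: 126253/9158 ≈ 13.786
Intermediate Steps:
o(b) = 123 + 2*b² (o(b) = (b² + b²) + 123 = 2*b² + 123 = 123 + 2*b²)
(o(212) + 36242)/(7091 + P) = ((123 + 2*212²) + 36242)/(7091 + 2067) = ((123 + 2*44944) + 36242)/9158 = ((123 + 89888) + 36242)*(1/9158) = (90011 + 36242)*(1/9158) = 126253*(1/9158) = 126253/9158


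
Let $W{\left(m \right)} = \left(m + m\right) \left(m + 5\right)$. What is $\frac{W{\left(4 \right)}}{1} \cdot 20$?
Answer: $1440$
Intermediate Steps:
$W{\left(m \right)} = 2 m \left(5 + m\right)$
$\frac{W{\left(4 \right)}}{1} \cdot 20 = \frac{2 \cdot 4 \left(5 + 4\right)}{1} \cdot 20 = 1 \cdot 2 \cdot 4 \cdot 9 \cdot 20 = 1 \cdot 72 \cdot 20 = 72 \cdot 20 = 1440$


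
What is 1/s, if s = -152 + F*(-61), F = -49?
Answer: 1/2837 ≈ 0.00035249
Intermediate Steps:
s = 2837 (s = -152 - 49*(-61) = -152 + 2989 = 2837)
1/s = 1/2837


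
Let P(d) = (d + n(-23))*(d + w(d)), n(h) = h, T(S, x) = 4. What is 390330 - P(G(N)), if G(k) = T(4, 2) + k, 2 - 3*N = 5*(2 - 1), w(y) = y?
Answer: 390450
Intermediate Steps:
N = -1 (N = ⅔ - 5*(2 - 1)/3 = ⅔ - 5/3 = -1)
G(k) = 4 + k
P(d) = 2*d*(-23 + d) (P(d) = (d - 23)*(d + d) = (-23 + d)*(2*d) = 2*d*(-23 + d))
390330 - P(G(N)) = 390330 - 2*(4 - 1)*(-23 + (4 - 1)) = 390330 - 2*3*(-23 + 3) = 390330 - 2*3*(-20) = 390330 - 1*(-120) = 390330 + 120 = 390450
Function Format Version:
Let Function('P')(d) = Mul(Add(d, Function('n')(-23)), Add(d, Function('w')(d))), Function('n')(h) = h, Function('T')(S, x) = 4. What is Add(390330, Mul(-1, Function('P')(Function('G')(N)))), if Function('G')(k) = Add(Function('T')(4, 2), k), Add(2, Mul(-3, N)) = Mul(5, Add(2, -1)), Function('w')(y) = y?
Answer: 390450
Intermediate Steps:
N = -1 (N = Add(Rational(2, 3), Mul(Rational(-1, 3), Mul(5, Add(2, -1)))) = Add(Rational(2, 3), Mul(Rational(-1, 3), Mul(5, 1))) = Add(Rational(2, 3), Mul(Rational(-1, 3), 5)) = Add(Rational(2, 3), Rational(-5, 3)) = -1)
Function('G')(k) = Add(4, k)
Function('P')(d) = Mul(2, d, Add(-23, d)) (Function('P')(d) = Mul(Add(d, -23), Add(d, d)) = Mul(Add(-23, d), Mul(2, d)) = Mul(2, d, Add(-23, d)))
Add(390330, Mul(-1, Function('P')(Function('G')(N)))) = Add(390330, Mul(-1, Mul(2, Add(4, -1), Add(-23, Add(4, -1))))) = Add(390330, Mul(-1, Mul(2, 3, Add(-23, 3)))) = Add(390330, Mul(-1, Mul(2, 3, -20))) = Add(390330, Mul(-1, -120)) = Add(390330, 120) = 390450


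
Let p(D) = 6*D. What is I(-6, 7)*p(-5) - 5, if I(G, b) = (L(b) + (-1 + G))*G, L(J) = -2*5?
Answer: -3065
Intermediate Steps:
L(J) = -10
I(G, b) = G*(-11 + G) (I(G, b) = (-10 + (-1 + G))*G = (-11 + G)*G = G*(-11 + G))
I(-6, 7)*p(-5) - 5 = (-6*(-11 - 6))*(6*(-5)) - 5 = -6*(-17)*(-30) - 5 = 102*(-30) - 5 = -3060 - 5 = -3065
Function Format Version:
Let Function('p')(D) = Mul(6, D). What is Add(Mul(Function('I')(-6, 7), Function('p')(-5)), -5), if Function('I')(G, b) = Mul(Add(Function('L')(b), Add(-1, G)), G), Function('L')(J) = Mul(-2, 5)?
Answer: -3065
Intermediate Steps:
Function('L')(J) = -10
Function('I')(G, b) = Mul(G, Add(-11, G)) (Function('I')(G, b) = Mul(Add(-10, Add(-1, G)), G) = Mul(Add(-11, G), G) = Mul(G, Add(-11, G)))
Add(Mul(Function('I')(-6, 7), Function('p')(-5)), -5) = Add(Mul(Mul(-6, Add(-11, -6)), Mul(6, -5)), -5) = Add(Mul(Mul(-6, -17), -30), -5) = Add(Mul(102, -30), -5) = Add(-3060, -5) = -3065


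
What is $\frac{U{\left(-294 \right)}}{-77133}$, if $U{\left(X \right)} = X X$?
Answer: $- \frac{4116}{3673} \approx -1.1206$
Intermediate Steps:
$U{\left(X \right)} = X^{2}$
$\frac{U{\left(-294 \right)}}{-77133} = \frac{\left(-294\right)^{2}}{-77133} = 86436 \left(- \frac{1}{77133}\right) = - \frac{4116}{3673}$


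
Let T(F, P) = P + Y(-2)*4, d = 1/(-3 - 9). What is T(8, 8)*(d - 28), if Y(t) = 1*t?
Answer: 0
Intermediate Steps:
d = -1/12 (d = 1/(-12) = -1/12 ≈ -0.083333)
Y(t) = t
T(F, P) = -8 + P (T(F, P) = P - 2*4 = P - 8 = -8 + P)
T(8, 8)*(d - 28) = (-8 + 8)*(-1/12 - 28) = 0*(-337/12) = 0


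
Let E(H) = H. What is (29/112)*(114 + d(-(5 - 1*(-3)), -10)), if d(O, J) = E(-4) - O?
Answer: 1711/56 ≈ 30.554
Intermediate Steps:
d(O, J) = -4 - O
(29/112)*(114 + d(-(5 - 1*(-3)), -10)) = (29/112)*(114 + (-4 - (-1)*(5 - 1*(-3)))) = (29*(1/112))*(114 + (-4 - (-1)*(5 + 3))) = 29*(114 + (-4 - (-1)*8))/112 = 29*(114 + (-4 - 1*(-8)))/112 = 29*(114 + (-4 + 8))/112 = 29*(114 + 4)/112 = (29/112)*118 = 1711/56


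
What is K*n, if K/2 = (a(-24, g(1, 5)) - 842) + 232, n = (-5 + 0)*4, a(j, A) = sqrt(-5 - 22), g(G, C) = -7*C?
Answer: 24400 - 120*I*sqrt(3) ≈ 24400.0 - 207.85*I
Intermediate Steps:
a(j, A) = 3*I*sqrt(3) (a(j, A) = sqrt(-27) = 3*I*sqrt(3))
n = -20 (n = -5*4 = -20)
K = -1220 + 6*I*sqrt(3) (K = 2*((3*I*sqrt(3) - 842) + 232) = 2*((-842 + 3*I*sqrt(3)) + 232) = 2*(-610 + 3*I*sqrt(3)) = -1220 + 6*I*sqrt(3) ≈ -1220.0 + 10.392*I)
K*n = (-1220 + 6*I*sqrt(3))*(-20) = 24400 - 120*I*sqrt(3)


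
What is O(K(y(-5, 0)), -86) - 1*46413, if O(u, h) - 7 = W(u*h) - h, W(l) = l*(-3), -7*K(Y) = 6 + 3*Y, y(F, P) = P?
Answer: -325788/7 ≈ -46541.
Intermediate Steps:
K(Y) = -6/7 - 3*Y/7 (K(Y) = -(6 + 3*Y)/7 = -6/7 - 3*Y/7)
W(l) = -3*l
O(u, h) = 7 - h - 3*h*u (O(u, h) = 7 + (-3*u*h - h) = 7 + (-3*h*u - h) = 7 + (-h - 3*h*u) = 7 - h - 3*h*u)
O(K(y(-5, 0)), -86) - 1*46413 = (7 - 1*(-86) - 3*(-86)*(-6/7 - 3/7*0)) - 1*46413 = (7 + 86 - 3*(-86)*(-6/7 + 0)) - 46413 = (7 + 86 - 3*(-86)*(-6/7)) - 46413 = (7 + 86 - 1548/7) - 46413 = -897/7 - 46413 = -325788/7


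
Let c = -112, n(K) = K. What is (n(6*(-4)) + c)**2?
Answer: 18496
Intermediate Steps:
(n(6*(-4)) + c)**2 = (6*(-4) - 112)**2 = (-24 - 112)**2 = (-136)**2 = 18496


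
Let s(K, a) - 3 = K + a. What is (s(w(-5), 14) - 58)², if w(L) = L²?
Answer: 256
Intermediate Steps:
s(K, a) = 3 + K + a (s(K, a) = 3 + (K + a) = 3 + K + a)
(s(w(-5), 14) - 58)² = ((3 + (-5)² + 14) - 58)² = ((3 + 25 + 14) - 58)² = (42 - 58)² = (-16)² = 256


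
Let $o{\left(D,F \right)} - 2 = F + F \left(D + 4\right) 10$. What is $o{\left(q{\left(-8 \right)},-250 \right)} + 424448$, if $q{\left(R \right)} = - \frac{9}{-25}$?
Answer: $413300$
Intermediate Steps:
$q{\left(R \right)} = \frac{9}{25}$ ($q{\left(R \right)} = \left(-9\right) \left(- \frac{1}{25}\right) = \frac{9}{25}$)
$o{\left(D,F \right)} = 2 + F + 10 F \left(4 + D\right)$ ($o{\left(D,F \right)} = 2 + \left(F + F \left(D + 4\right) 10\right) = 2 + \left(F + F \left(4 + D\right) 10\right) = 2 + \left(F + 10 F \left(4 + D\right)\right) = 2 + F + 10 F \left(4 + D\right)$)
$o{\left(q{\left(-8 \right)},-250 \right)} + 424448 = \left(2 + 41 \left(-250\right) + 10 \cdot \frac{9}{25} \left(-250\right)\right) + 424448 = \left(2 - 10250 - 900\right) + 424448 = -11148 + 424448 = 413300$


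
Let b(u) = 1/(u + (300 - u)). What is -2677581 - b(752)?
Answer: -803274301/300 ≈ -2.6776e+6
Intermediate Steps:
b(u) = 1/300
-2677581 - b(752) = -2677581 - 1*1/300 = -2677581 - 1/300 = -803274301/300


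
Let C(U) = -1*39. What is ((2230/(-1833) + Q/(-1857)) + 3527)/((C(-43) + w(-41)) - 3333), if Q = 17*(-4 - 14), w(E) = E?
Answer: -4000636025/3872481951 ≈ -1.0331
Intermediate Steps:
C(U) = -39
Q = -306 (Q = 17*(-18) = -306)
((2230/(-1833) + Q/(-1857)) + 3527)/((C(-43) + w(-41)) - 3333) = ((2230/(-1833) - 306/(-1857)) + 3527)/((-39 - 41) - 3333) = ((2230*(-1/1833) - 306*(-1/1857)) + 3527)/(-80 - 3333) = ((-2230/1833 + 102/619) + 3527)/(-3413) = (-1193404/1134627 + 3527)*(-1/3413) = (4000636025/1134627)*(-1/3413) = -4000636025/3872481951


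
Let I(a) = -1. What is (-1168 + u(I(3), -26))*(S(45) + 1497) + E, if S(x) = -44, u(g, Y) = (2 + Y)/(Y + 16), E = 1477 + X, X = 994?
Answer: -8455729/5 ≈ -1.6911e+6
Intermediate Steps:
E = 2471 (E = 1477 + 994 = 2471)
u(g, Y) = (2 + Y)/(16 + Y)
(-1168 + u(I(3), -26))*(S(45) + 1497) + E = (-1168 + (2 - 26)/(16 - 26))*(-44 + 1497) + 2471 = (-1168 - 24/(-10))*1453 + 2471 = (-1168 - ⅒*(-24))*1453 + 2471 = (-1168 + 12/5)*1453 + 2471 = -5828/5*1453 + 2471 = -8468084/5 + 2471 = -8455729/5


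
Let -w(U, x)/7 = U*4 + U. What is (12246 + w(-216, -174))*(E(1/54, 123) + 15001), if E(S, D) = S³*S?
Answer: 421056886431157/1417176 ≈ 2.9711e+8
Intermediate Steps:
w(U, x) = -35*U (w(U, x) = -7*(U*4 + U) = -7*(4*U + U) = -35*U)
E(S, D) = S⁴
(12246 + w(-216, -174))*(E(1/54, 123) + 15001) = (12246 - 35*(-216))*((1/54)⁴ + 15001) = (12246 + 7560)*((1/54)⁴ + 15001) = 19806*(1/8503056 + 15001) = 19806*(127554343057/8503056) = 421056886431157/1417176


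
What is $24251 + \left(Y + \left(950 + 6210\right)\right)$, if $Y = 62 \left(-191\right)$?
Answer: $19569$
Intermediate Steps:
$Y = -11842$
$24251 + \left(Y + \left(950 + 6210\right)\right) = 24251 + \left(-11842 + \left(950 + 6210\right)\right) = 24251 + \left(-11842 + 7160\right) = 24251 - 4682 = 19569$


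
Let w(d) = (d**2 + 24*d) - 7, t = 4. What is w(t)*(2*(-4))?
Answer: -840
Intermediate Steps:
w(d) = -7 + d**2 + 24*d
w(t)*(2*(-4)) = (-7 + 4**2 + 24*4)*(2*(-4)) = (-7 + 16 + 96)*(-8) = 105*(-8) = -840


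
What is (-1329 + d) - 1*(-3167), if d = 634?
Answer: 2472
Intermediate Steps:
(-1329 + d) - 1*(-3167) = (-1329 + 634) - 1*(-3167) = -695 + 3167 = 2472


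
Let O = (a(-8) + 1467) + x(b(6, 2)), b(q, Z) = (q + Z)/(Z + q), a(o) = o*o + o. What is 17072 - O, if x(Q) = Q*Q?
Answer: 15548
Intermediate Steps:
a(o) = o + o**2 (a(o) = o**2 + o = o + o**2)
b(q, Z) = 1 (b(q, Z) = (Z + q)/(Z + q) = 1)
x(Q) = Q**2
O = 1524 (O = (-8*(1 - 8) + 1467) + 1**2 = (-8*(-7) + 1467) + 1 = (56 + 1467) + 1 = 1523 + 1 = 1524)
17072 - O = 17072 - 1*1524 = 17072 - 1524 = 15548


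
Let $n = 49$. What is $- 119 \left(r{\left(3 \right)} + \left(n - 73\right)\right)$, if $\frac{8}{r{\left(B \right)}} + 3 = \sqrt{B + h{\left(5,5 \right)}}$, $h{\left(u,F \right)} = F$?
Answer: $5712 + 1904 \sqrt{2} \approx 8404.7$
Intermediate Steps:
$r{\left(B \right)} = \frac{8}{-3 + \sqrt{5 + B}}$ ($r{\left(B \right)} = \frac{8}{-3 + \sqrt{B + 5}} = \frac{8}{-3 + \sqrt{5 + B}}$)
$- 119 \left(r{\left(3 \right)} + \left(n - 73\right)\right) = - 119 \left(\frac{8}{-3 + \sqrt{5 + 3}} + \left(49 - 73\right)\right) = - 119 \left(\frac{8}{-3 + \sqrt{8}} - 24\right) = - 119 \left(\frac{8}{-3 + 2 \sqrt{2}} - 24\right) = - 119 \left(-24 + \frac{8}{-3 + 2 \sqrt{2}}\right) = 2856 - \frac{952}{-3 + 2 \sqrt{2}}$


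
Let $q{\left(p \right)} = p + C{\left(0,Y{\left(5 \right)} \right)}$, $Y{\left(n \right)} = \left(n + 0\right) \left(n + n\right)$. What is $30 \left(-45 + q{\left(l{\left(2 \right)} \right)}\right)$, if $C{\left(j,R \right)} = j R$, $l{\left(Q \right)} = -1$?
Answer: $-1380$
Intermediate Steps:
$Y{\left(n \right)} = 2 n^{2}$ ($Y{\left(n \right)} = n 2 n = 2 n^{2}$)
$C{\left(j,R \right)} = R j$
$q{\left(p \right)} = p$ ($q{\left(p \right)} = p + 2 \cdot 5^{2} \cdot 0 = p + 2 \cdot 25 \cdot 0 = p + 50 \cdot 0 = p + 0 = p$)
$30 \left(-45 + q{\left(l{\left(2 \right)} \right)}\right) = 30 \left(-45 - 1\right) = 30 \left(-46\right) = -1380$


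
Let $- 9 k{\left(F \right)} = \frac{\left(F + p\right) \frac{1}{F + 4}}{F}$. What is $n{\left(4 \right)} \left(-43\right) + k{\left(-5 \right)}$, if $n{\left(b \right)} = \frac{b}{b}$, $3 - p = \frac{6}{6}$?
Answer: $- \frac{644}{15} \approx -42.933$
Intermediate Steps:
$p = 2$ ($p = 3 - \frac{6}{6} = 3 - 6 \cdot \frac{1}{6} = 3 - 1 = 2$)
$n{\left(b \right)} = 1$
$k{\left(F \right)} = - \frac{2 + F}{9 F \left(4 + F\right)}$ ($k{\left(F \right)} = - \frac{\frac{F + 2}{F + 4} \frac{1}{F}}{9} = - \frac{\frac{2 + F}{4 + F} \frac{1}{F}}{9} = - \frac{\frac{1}{F} \frac{1}{4 + F} \left(2 + F\right)}{9} = - \frac{2 + F}{9 F \left(4 + F\right)}$)
$n{\left(4 \right)} \left(-43\right) + k{\left(-5 \right)} = 1 \left(-43\right) + \frac{-2 - -5}{9 \left(-5\right) \left(4 - 5\right)} = -43 + \frac{1}{9} \left(- \frac{1}{5}\right) \frac{1}{-1} \left(-2 + 5\right) = -43 + \frac{1}{9} \left(- \frac{1}{5}\right) \left(-1\right) 3 = -43 + \frac{1}{15} = - \frac{644}{15}$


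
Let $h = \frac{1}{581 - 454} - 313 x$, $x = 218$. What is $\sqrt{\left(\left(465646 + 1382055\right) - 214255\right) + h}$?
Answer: $\frac{5 \sqrt{1009812179}}{127} \approx 1251.1$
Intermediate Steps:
$h = - \frac{8665717}{127}$ ($h = \frac{1}{581 - 454} - 68234 = \frac{1}{127} - 68234 = - \frac{8665717}{127} \approx -68234.0$)
$\sqrt{\left(\left(465646 + 1382055\right) - 214255\right) + h} = \sqrt{\left(\left(465646 + 1382055\right) - 214255\right) - \frac{8665717}{127}} = \sqrt{\left(1847701 - 214255\right) - \frac{8665717}{127}} = \sqrt{1633446 - \frac{8665717}{127}} = \sqrt{\frac{198781925}{127}} = \frac{5 \sqrt{1009812179}}{127}$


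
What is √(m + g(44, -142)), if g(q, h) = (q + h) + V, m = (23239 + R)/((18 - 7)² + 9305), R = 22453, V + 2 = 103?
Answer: √174310305/4713 ≈ 2.8013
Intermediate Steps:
V = 101 (V = -2 + 103 = 101)
m = 22846/4713 (m = (23239 + 22453)/((18 - 7)² + 9305) = 45692/(11² + 9305) = 45692/(121 + 9305) = 45692/9426 = 45692*(1/9426) = 22846/4713 ≈ 4.8474)
g(q, h) = 101 + h + q (g(q, h) = (q + h) + 101 = (h + q) + 101 = 101 + h + q)
√(m + g(44, -142)) = √(22846/4713 + (101 - 142 + 44)) = √(22846/4713 + 3) = √(36985/4713) = √174310305/4713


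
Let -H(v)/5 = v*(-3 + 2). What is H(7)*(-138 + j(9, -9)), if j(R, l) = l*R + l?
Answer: -7980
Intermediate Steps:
H(v) = 5*v (H(v) = -5*v*(-3 + 2) = -5*v*(-1) = -(-5)*v = 5*v)
j(R, l) = l + R*l (j(R, l) = R*l + l = l + R*l)
H(7)*(-138 + j(9, -9)) = (5*7)*(-138 - 9*(1 + 9)) = 35*(-138 - 9*10) = 35*(-138 - 90) = 35*(-228) = -7980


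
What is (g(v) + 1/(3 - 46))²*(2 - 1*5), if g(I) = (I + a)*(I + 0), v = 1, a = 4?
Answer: -137388/1849 ≈ -74.304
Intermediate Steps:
g(I) = I*(4 + I) (g(I) = (I + 4)*(I + 0) = (4 + I)*I = I*(4 + I))
(g(v) + 1/(3 - 46))²*(2 - 1*5) = (1*(4 + 1) + 1/(3 - 46))²*(2 - 1*5) = (1*5 + 1/(-43))²*(2 - 5) = (5 - 1/43)²*(-3) = (214/43)²*(-3) = (45796/1849)*(-3) = -137388/1849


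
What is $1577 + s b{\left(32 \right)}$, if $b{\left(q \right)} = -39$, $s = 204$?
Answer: $-6379$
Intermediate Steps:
$1577 + s b{\left(32 \right)} = 1577 + 204 \left(-39\right) = 1577 - 7956 = -6379$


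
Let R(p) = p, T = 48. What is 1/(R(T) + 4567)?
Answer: 1/4615 ≈ 0.00021668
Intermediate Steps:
1/(R(T) + 4567) = 1/(48 + 4567) = 1/4615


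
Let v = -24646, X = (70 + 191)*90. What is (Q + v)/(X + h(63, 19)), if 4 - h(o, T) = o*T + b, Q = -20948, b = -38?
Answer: -15198/7445 ≈ -2.0414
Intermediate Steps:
X = 23490 (X = 261*90 = 23490)
h(o, T) = 42 - T*o (h(o, T) = 4 - (o*T - 38) = 4 - (T*o - 38) = 4 - (-38 + T*o) = 4 + (38 - T*o) = 42 - T*o)
(Q + v)/(X + h(63, 19)) = (-20948 - 24646)/(23490 + (42 - 1*19*63)) = -45594/(23490 + (42 - 1197)) = -45594/(23490 - 1155) = -45594/22335 = -45594*1/22335 = -15198/7445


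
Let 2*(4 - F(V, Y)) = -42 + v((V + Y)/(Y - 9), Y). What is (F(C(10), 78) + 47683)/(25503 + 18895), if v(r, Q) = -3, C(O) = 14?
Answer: 95419/88796 ≈ 1.0746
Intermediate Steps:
F(V, Y) = 53/2 (F(V, Y) = 4 - (-42 - 3)/2 = 4 - 1/2*(-45) = 4 + 45/2 = 53/2)
(F(C(10), 78) + 47683)/(25503 + 18895) = (53/2 + 47683)/(25503 + 18895) = (95419/2)/44398 = (95419/2)*(1/44398) = 95419/88796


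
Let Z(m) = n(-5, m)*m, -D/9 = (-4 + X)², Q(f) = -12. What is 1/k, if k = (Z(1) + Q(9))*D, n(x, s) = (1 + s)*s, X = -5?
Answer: 1/7290 ≈ 0.00013717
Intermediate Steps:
n(x, s) = s*(1 + s)
D = -729 (D = -9*(-4 - 5)² = -9*(-9)² = -9*81 = -729)
Z(m) = m²*(1 + m) (Z(m) = (m*(1 + m))*m = m²*(1 + m))
k = 7290 (k = (1²*(1 + 1) - 12)*(-729) = (1*2 - 12)*(-729) = (2 - 12)*(-729) = -10*(-729) = 7290)
1/k = 1/7290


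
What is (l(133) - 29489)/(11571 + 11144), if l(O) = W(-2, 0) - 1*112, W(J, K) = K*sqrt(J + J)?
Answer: -2691/2065 ≈ -1.3031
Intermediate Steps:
W(J, K) = K*sqrt(2)*sqrt(J) (W(J, K) = K*sqrt(2*J) = K*(sqrt(2)*sqrt(J)) = K*sqrt(2)*sqrt(J))
l(O) = -112 (l(O) = 0*sqrt(2)*sqrt(-2) - 1*112 = 0*sqrt(2)*(I*sqrt(2)) - 112 = 0 - 112 = -112)
(l(133) - 29489)/(11571 + 11144) = (-112 - 29489)/(11571 + 11144) = -29601/22715 = -29601*1/22715 = -2691/2065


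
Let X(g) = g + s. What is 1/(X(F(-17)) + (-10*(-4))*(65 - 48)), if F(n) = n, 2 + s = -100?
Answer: 1/561 ≈ 0.0017825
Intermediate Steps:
s = -102 (s = -2 - 100 = -102)
X(g) = -102 + g (X(g) = g - 102 = -102 + g)
1/(X(F(-17)) + (-10*(-4))*(65 - 48)) = 1/((-102 - 17) + (-10*(-4))*(65 - 48)) = 1/(-119 + 40*17) = 1/(-119 + 680) = 1/561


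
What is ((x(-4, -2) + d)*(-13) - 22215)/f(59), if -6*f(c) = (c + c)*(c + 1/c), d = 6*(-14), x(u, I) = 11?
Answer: 31899/1741 ≈ 18.322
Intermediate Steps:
d = -84
f(c) = -c*(c + 1/c)/3 (f(c) = -(c + c)*(c + 1/c)/6 = -2*c*(c + 1/c)/6 = -c*(c + 1/c)/3)
((x(-4, -2) + d)*(-13) - 22215)/f(59) = ((11 - 84)*(-13) - 22215)/(-⅓ - ⅓*59²) = (-73*(-13) - 22215)/(-⅓ - ⅓*3481) = (949 - 22215)/(-⅓ - 3481/3) = -21266/(-3482/3) = -21266*(-3/3482) = 31899/1741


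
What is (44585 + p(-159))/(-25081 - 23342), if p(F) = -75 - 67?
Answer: -44443/48423 ≈ -0.91781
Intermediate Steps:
p(F) = -142
(44585 + p(-159))/(-25081 - 23342) = (44585 - 142)/(-25081 - 23342) = 44443/(-48423) = 44443*(-1/48423) = -44443/48423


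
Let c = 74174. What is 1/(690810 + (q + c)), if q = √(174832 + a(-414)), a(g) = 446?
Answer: 382492/292600172489 - √175278/585200344978 ≈ 1.3065e-6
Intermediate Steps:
q = √175278 (q = √(174832 + 446) = √175278 ≈ 418.66)
1/(690810 + (q + c)) = 1/(690810 + (√175278 + 74174)) = 1/(690810 + (74174 + √175278)) = 1/(764984 + √175278)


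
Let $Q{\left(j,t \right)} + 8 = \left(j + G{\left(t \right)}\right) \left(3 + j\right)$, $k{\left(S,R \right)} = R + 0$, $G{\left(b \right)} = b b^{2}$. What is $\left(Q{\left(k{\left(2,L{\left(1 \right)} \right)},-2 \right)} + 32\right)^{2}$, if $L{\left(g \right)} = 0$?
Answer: $0$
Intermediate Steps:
$G{\left(b \right)} = b^{3}$
$k{\left(S,R \right)} = R$
$Q{\left(j,t \right)} = -8 + \left(3 + j\right) \left(j + t^{3}\right)$ ($Q{\left(j,t \right)} = -8 + \left(j + t^{3}\right) \left(3 + j\right) = -8 + \left(3 + j\right) \left(j + t^{3}\right)$)
$\left(Q{\left(k{\left(2,L{\left(1 \right)} \right)},-2 \right)} + 32\right)^{2} = \left(\left(-8 + 0^{2} + 3 \cdot 0 + 3 \left(-2\right)^{3} + 0 \left(-2\right)^{3}\right) + 32\right)^{2} = \left(\left(-8 + 0 + 0 + 3 \left(-8\right) + 0 \left(-8\right)\right) + 32\right)^{2} = \left(\left(-8 + 0 + 0 - 24 + 0\right) + 32\right)^{2} = \left(-32 + 32\right)^{2} = 0^{2} = 0$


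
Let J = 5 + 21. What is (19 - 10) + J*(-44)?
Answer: -1135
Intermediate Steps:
J = 26
(19 - 10) + J*(-44) = (19 - 10) + 26*(-44) = 9 - 1144 = -1135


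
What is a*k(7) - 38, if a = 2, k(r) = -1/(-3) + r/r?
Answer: -106/3 ≈ -35.333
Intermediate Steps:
k(r) = 4/3 (k(r) = -1*(-⅓) + 1 = ⅓ + 1 = 4/3)
a*k(7) - 38 = 2*(4/3) - 38 = 8/3 - 38 = -106/3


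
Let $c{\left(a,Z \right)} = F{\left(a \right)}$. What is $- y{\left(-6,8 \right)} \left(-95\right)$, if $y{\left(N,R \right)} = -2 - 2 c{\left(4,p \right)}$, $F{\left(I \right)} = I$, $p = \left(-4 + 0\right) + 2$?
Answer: $-950$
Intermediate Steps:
$p = -2$ ($p = -4 + 2 = -2$)
$c{\left(a,Z \right)} = a$
$y{\left(N,R \right)} = -10$ ($y{\left(N,R \right)} = -2 - 8 = -10$)
$- y{\left(-6,8 \right)} \left(-95\right) = - \left(-10\right) \left(-95\right) = \left(-1\right) 950 = -950$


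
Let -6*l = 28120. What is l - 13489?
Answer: -54527/3 ≈ -18176.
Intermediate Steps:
l = -14060/3 (l = -⅙*28120 = -14060/3 ≈ -4686.7)
l - 13489 = -14060/3 - 13489 = -54527/3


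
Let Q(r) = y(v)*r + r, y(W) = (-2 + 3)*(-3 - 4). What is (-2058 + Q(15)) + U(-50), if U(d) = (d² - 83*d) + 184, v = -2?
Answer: 4686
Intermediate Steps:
y(W) = -7 (y(W) = 1*(-7) = -7)
Q(r) = -6*r (Q(r) = -7*r + r = -6*r)
U(d) = 184 + d² - 83*d
(-2058 + Q(15)) + U(-50) = (-2058 - 6*15) + (184 + (-50)² - 83*(-50)) = (-2058 - 90) + (184 + 2500 + 4150) = -2148 + 6834 = 4686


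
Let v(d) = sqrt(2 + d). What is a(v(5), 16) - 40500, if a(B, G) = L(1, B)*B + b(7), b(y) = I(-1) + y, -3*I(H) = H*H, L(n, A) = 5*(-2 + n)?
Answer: -121480/3 - 5*sqrt(7) ≈ -40507.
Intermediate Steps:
L(n, A) = -10 + 5*n
I(H) = -H**2/3 (I(H) = -H*H/3 = -H**2/3)
b(y) = -1/3 + y (b(y) = -1/3*(-1)**2 + y = -1/3*1 + y = -1/3 + y)
a(B, G) = 20/3 - 5*B (a(B, G) = (-10 + 5*1)*B + (-1/3 + 7) = (-10 + 5)*B + 20/3 = -5*B + 20/3 = 20/3 - 5*B)
a(v(5), 16) - 40500 = (20/3 - 5*sqrt(2 + 5)) - 40500 = (20/3 - 5*sqrt(7)) - 40500 = -121480/3 - 5*sqrt(7)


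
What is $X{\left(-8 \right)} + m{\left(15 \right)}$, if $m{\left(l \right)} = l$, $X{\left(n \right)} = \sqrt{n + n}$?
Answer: $15 + 4 i \approx 15.0 + 4.0 i$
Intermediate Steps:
$X{\left(n \right)} = \sqrt{2} \sqrt{n}$ ($X{\left(n \right)} = \sqrt{2 n} = \sqrt{2} \sqrt{n}$)
$X{\left(-8 \right)} + m{\left(15 \right)} = \sqrt{2} \sqrt{-8} + 15 = \sqrt{2} \cdot 2 i \sqrt{2} + 15 = 4 i + 15 = 15 + 4 i$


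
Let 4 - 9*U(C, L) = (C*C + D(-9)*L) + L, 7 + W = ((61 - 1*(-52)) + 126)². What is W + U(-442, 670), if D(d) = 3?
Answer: 315986/9 ≈ 35110.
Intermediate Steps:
W = 57114 (W = -7 + ((61 - 1*(-52)) + 126)² = -7 + ((61 + 52) + 126)² = -7 + (113 + 126)² = -7 + 239² = -7 + 57121 = 57114)
U(C, L) = 4/9 - 4*L/9 - C²/9 (U(C, L) = 4/9 - ((C*C + 3*L) + L)/9 = 4/9 - ((C² + 3*L) + L)/9 = 4/9 - (C² + 4*L)/9 = 4/9 + (-4*L/9 - C²/9) = 4/9 - 4*L/9 - C²/9)
W + U(-442, 670) = 57114 + (4/9 - 4/9*670 - ⅑*(-442)²) = 57114 + (4/9 - 2680/9 - ⅑*195364) = 57114 + (4/9 - 2680/9 - 195364/9) = 57114 - 198040/9 = 315986/9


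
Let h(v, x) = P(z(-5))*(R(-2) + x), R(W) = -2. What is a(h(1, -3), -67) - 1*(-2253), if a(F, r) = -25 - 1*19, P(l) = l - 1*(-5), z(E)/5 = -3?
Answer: 2209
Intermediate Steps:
z(E) = -15 (z(E) = 5*(-3) = -15)
P(l) = 5 + l (P(l) = l + 5 = 5 + l)
h(v, x) = 20 - 10*x (h(v, x) = (5 - 15)*(-2 + x) = -10*(-2 + x) = 20 - 10*x)
a(F, r) = -44 (a(F, r) = -25 - 19 = -44)
a(h(1, -3), -67) - 1*(-2253) = -44 - 1*(-2253) = -44 + 2253 = 2209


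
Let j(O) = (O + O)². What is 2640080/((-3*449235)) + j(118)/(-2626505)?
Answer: -1401849019616/707950784205 ≈ -1.9802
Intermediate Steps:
j(O) = 4*O² (j(O) = (2*O)² = 4*O²)
2640080/((-3*449235)) + j(118)/(-2626505) = 2640080/((-3*449235)) + (4*118²)/(-2626505) = 2640080/(-1347705) + (4*13924)*(-1/2626505) = 2640080*(-1/1347705) + 55696*(-1/2626505) = -528016/269541 - 55696/2626505 = -1401849019616/707950784205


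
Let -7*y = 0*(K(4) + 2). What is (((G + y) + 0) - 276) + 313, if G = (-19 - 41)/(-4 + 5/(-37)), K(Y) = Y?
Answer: 2627/51 ≈ 51.510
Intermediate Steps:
y = 0 (y = -0*(4 + 2) = -0*6 = -1/7*0 = 0)
G = 740/51 (G = -60/(-4 + 5*(-1/37)) = -60/(-4 - 5/37) = -60/(-153/37) = -60*(-37/153) = 740/51 ≈ 14.510)
(((G + y) + 0) - 276) + 313 = (((740/51 + 0) + 0) - 276) + 313 = ((740/51 + 0) - 276) + 313 = (740/51 - 276) + 313 = -13336/51 + 313 = 2627/51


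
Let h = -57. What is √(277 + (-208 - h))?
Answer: 3*√14 ≈ 11.225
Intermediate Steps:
√(277 + (-208 - h)) = √(277 + (-208 - 1*(-57))) = √(277 + (-208 + 57)) = √(277 - 151) = √126 = 3*√14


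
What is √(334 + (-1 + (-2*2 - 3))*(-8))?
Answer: √398 ≈ 19.950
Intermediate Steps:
√(334 + (-1 + (-2*2 - 3))*(-8)) = √(334 + (-1 + (-4 - 3))*(-8)) = √(334 + (-1 - 7)*(-8)) = √(334 - 8*(-8)) = √(334 + 64) = √398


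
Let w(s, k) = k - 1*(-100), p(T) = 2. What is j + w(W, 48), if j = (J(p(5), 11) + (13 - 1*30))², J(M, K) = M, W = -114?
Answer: 373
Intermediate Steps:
w(s, k) = 100 + k (w(s, k) = k + 100 = 100 + k)
j = 225 (j = (2 + (13 - 1*30))² = (2 + (13 - 30))² = (2 - 17)² = (-15)² = 225)
j + w(W, 48) = 225 + (100 + 48) = 225 + 148 = 373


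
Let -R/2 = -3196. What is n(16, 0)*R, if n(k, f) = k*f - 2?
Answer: -12784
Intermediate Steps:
R = 6392 (R = -2*(-3196) = 6392)
n(k, f) = -2 + f*k (n(k, f) = f*k - 2 = -2 + f*k)
n(16, 0)*R = (-2 + 0*16)*6392 = (-2 + 0)*6392 = -2*6392 = -12784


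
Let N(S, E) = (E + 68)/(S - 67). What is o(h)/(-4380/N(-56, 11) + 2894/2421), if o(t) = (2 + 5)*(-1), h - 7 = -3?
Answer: -191259/186359738 ≈ -0.0010263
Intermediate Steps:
h = 4 (h = 7 - 3 = 4)
N(S, E) = (68 + E)/(-67 + S)
o(t) = -7 (o(t) = 7*(-1) = -7)
o(h)/(-4380/N(-56, 11) + 2894/2421) = -7/(-4380*(-67 - 56)/(68 + 11) + 2894/2421) = -7/(-4380/(79/(-123)) + 2894*(1/2421)) = -7/(-4380/((-1/123*79)) + 2894/2421) = -7/(-4380/(-79/123) + 2894/2421) = -7/(-4380*(-123/79) + 2894/2421) = -7/(538740/79 + 2894/2421) = -7/1304518166/191259 = -7*191259/1304518166 = -191259/186359738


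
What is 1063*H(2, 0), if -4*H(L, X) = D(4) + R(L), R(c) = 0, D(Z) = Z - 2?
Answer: -1063/2 ≈ -531.50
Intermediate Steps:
D(Z) = -2 + Z
H(L, X) = -1/2 (H(L, X) = -((-2 + 4) + 0)/4 = -(2 + 0)/4 = -1/4*2 = -1/2)
1063*H(2, 0) = 1063*(-1/2) = -1063/2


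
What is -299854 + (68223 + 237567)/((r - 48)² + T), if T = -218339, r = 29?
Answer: -32680940501/108989 ≈ -2.9986e+5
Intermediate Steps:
-299854 + (68223 + 237567)/((r - 48)² + T) = -299854 + (68223 + 237567)/((29 - 48)² - 218339) = -299854 + 305790/((-19)² - 218339) = -299854 + 305790/(361 - 218339) = -299854 + 305790/(-217978) = -299854 + 305790*(-1/217978) = -299854 - 152895/108989 = -32680940501/108989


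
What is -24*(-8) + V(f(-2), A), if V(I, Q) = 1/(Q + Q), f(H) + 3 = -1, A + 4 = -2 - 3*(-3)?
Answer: 1153/6 ≈ 192.17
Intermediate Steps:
A = 3 (A = -4 + (-2 - 3*(-3)) = -4 + (-2 + 9) = -4 + 7 = 3)
f(H) = -4 (f(H) = -3 - 1 = -4)
V(I, Q) = 1/(2*Q)
-24*(-8) + V(f(-2), A) = -24*(-8) + (½)/3 = 192 + (½)*(⅓) = 192 + ⅙ = 1153/6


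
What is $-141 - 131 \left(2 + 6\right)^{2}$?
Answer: $-8525$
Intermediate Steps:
$-141 - 131 \left(2 + 6\right)^{2} = -141 - 131 \cdot 8^{2} = -141 - 8384 = -8525$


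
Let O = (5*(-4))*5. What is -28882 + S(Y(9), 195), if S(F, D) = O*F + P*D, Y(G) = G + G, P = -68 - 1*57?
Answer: -55057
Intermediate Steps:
P = -125 (P = -68 - 57 = -125)
Y(G) = 2*G
O = -100 (O = -20*5 = -100)
S(F, D) = -125*D - 100*F (S(F, D) = -100*F - 125*D = -125*D - 100*F)
-28882 + S(Y(9), 195) = -28882 + (-125*195 - 200*9) = -28882 + (-24375 - 100*18) = -28882 + (-24375 - 1800) = -28882 - 26175 = -55057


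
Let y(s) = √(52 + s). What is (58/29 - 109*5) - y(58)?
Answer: -543 - √110 ≈ -553.49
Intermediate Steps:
(58/29 - 109*5) - y(58) = (58/29 - 109*5) - √(52 + 58) = (58*(1/29) - 545) - √110 = (2 - 545) - √110 = -543 - √110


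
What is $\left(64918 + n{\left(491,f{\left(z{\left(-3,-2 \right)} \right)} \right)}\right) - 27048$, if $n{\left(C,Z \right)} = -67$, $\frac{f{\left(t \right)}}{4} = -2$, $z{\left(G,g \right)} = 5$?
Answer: $37803$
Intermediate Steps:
$f{\left(t \right)} = -8$ ($f{\left(t \right)} = 4 \left(-2\right) = -8$)
$\left(64918 + n{\left(491,f{\left(z{\left(-3,-2 \right)} \right)} \right)}\right) - 27048 = \left(64918 - 67\right) - 27048 = 64851 - 27048 = 37803$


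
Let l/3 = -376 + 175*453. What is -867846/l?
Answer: -289282/78899 ≈ -3.6665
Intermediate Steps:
l = 236697 (l = 3*(-376 + 175*453) = 3*(-376 + 79275) = 3*78899 = 236697)
-867846/l = -867846/236697 = -867846*1/236697 = -289282/78899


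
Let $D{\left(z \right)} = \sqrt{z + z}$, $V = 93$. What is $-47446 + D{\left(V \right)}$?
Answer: $-47446 + \sqrt{186} \approx -47432.0$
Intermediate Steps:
$D{\left(z \right)} = \sqrt{2} \sqrt{z}$ ($D{\left(z \right)} = \sqrt{2 z} = \sqrt{2} \sqrt{z}$)
$-47446 + D{\left(V \right)} = -47446 + \sqrt{2} \sqrt{93} = -47446 + \sqrt{186}$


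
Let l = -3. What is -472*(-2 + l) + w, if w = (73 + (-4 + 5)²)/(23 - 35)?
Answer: 14123/6 ≈ 2353.8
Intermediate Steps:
w = -37/6 (w = (73 + 1²)/(-12) = (73 + 1)*(-1/12) = 74*(-1/12) = -37/6 ≈ -6.1667)
-472*(-2 + l) + w = -472*(-2 - 3) - 37/6 = -472*(-5) - 37/6 = -118*(-20) - 37/6 = 2360 - 37/6 = 14123/6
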